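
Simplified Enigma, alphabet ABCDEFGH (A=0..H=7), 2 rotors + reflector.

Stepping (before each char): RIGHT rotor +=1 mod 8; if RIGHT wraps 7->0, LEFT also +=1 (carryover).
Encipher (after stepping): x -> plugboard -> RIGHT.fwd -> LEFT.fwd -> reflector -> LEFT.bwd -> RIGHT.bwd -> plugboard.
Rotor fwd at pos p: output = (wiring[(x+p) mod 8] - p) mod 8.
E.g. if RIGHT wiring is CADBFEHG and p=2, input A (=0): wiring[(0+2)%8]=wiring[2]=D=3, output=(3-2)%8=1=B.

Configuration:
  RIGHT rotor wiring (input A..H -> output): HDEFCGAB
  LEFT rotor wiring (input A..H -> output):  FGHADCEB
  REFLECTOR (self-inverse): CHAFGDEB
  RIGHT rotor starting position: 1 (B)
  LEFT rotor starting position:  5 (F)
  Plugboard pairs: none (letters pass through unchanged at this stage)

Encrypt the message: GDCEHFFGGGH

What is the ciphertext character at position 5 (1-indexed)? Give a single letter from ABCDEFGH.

Char 1 ('G'): step: R->2, L=5; G->plug->G->R->F->L->C->refl->A->L'->D->R'->B->plug->B
Char 2 ('D'): step: R->3, L=5; D->plug->D->R->F->L->C->refl->A->L'->D->R'->C->plug->C
Char 3 ('C'): step: R->4, L=5; C->plug->C->R->E->L->B->refl->H->L'->B->R'->H->plug->H
Char 4 ('E'): step: R->5, L=5; E->plug->E->R->G->L->D->refl->F->L'->A->R'->G->plug->G
Char 5 ('H'): step: R->6, L=5; H->plug->H->R->A->L->F->refl->D->L'->G->R'->E->plug->E

E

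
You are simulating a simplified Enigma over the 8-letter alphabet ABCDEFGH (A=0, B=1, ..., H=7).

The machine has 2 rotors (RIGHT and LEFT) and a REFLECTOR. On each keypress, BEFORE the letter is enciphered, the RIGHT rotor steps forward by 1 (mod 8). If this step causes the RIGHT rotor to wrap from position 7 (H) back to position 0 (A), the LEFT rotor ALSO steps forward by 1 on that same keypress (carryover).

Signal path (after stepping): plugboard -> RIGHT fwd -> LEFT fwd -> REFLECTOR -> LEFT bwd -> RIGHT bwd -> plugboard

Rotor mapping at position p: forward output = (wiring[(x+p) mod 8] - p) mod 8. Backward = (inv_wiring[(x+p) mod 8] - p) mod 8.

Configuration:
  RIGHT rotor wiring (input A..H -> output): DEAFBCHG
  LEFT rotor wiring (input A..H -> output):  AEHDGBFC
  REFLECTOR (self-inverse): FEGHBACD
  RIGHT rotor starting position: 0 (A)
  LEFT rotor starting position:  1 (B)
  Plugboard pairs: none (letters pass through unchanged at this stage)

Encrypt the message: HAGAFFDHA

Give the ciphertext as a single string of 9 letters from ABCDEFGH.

Answer: EEABHBFGC

Derivation:
Char 1 ('H'): step: R->1, L=1; H->plug->H->R->C->L->C->refl->G->L'->B->R'->E->plug->E
Char 2 ('A'): step: R->2, L=1; A->plug->A->R->G->L->B->refl->E->L'->F->R'->E->plug->E
Char 3 ('G'): step: R->3, L=1; G->plug->G->R->B->L->G->refl->C->L'->C->R'->A->plug->A
Char 4 ('A'): step: R->4, L=1; A->plug->A->R->F->L->E->refl->B->L'->G->R'->B->plug->B
Char 5 ('F'): step: R->5, L=1; F->plug->F->R->D->L->F->refl->A->L'->E->R'->H->plug->H
Char 6 ('F'): step: R->6, L=1; F->plug->F->R->H->L->H->refl->D->L'->A->R'->B->plug->B
Char 7 ('D'): step: R->7, L=1; D->plug->D->R->B->L->G->refl->C->L'->C->R'->F->plug->F
Char 8 ('H'): step: R->0, L->2 (L advanced); H->plug->H->R->G->L->G->refl->C->L'->H->R'->G->plug->G
Char 9 ('A'): step: R->1, L=2; A->plug->A->R->D->L->H->refl->D->L'->E->R'->C->plug->C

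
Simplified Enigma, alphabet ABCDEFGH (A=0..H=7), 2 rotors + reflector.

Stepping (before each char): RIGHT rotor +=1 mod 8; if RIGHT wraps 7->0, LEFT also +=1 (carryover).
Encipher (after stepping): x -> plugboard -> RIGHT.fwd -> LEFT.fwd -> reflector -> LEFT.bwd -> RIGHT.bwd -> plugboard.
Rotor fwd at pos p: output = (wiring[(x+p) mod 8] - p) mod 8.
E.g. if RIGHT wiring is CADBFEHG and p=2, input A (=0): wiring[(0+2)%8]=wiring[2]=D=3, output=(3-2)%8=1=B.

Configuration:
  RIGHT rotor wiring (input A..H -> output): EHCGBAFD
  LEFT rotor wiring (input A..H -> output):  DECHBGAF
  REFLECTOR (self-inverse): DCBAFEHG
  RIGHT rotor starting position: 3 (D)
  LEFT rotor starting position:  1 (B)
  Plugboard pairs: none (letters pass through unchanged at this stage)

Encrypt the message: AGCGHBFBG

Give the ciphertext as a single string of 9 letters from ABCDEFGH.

Answer: HDEEEHEHD

Derivation:
Char 1 ('A'): step: R->4, L=1; A->plug->A->R->F->L->H->refl->G->L'->C->R'->H->plug->H
Char 2 ('G'): step: R->5, L=1; G->plug->G->R->B->L->B->refl->C->L'->H->R'->D->plug->D
Char 3 ('C'): step: R->6, L=1; C->plug->C->R->G->L->E->refl->F->L'->E->R'->E->plug->E
Char 4 ('G'): step: R->7, L=1; G->plug->G->R->B->L->B->refl->C->L'->H->R'->E->plug->E
Char 5 ('H'): step: R->0, L->2 (L advanced); H->plug->H->R->D->L->E->refl->F->L'->B->R'->E->plug->E
Char 6 ('B'): step: R->1, L=2; B->plug->B->R->B->L->F->refl->E->L'->D->R'->H->plug->H
Char 7 ('F'): step: R->2, L=2; F->plug->F->R->B->L->F->refl->E->L'->D->R'->E->plug->E
Char 8 ('B'): step: R->3, L=2; B->plug->B->R->G->L->B->refl->C->L'->H->R'->H->plug->H
Char 9 ('G'): step: R->4, L=2; G->plug->G->R->G->L->B->refl->C->L'->H->R'->D->plug->D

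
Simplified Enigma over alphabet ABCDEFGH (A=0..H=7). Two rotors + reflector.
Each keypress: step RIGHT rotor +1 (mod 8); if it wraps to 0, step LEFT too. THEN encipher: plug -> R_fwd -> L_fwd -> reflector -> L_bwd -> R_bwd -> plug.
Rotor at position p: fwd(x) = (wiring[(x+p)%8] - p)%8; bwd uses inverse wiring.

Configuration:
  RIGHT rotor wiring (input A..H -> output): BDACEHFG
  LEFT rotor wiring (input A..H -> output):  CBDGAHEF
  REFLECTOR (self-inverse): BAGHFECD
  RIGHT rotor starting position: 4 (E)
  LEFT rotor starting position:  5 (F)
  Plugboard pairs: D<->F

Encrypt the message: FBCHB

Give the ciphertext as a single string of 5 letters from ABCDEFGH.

Answer: DFECG

Derivation:
Char 1 ('F'): step: R->5, L=5; F->plug->D->R->E->L->E->refl->F->L'->D->R'->F->plug->D
Char 2 ('B'): step: R->6, L=5; B->plug->B->R->A->L->C->refl->G->L'->F->R'->D->plug->F
Char 3 ('C'): step: R->7, L=5; C->plug->C->R->E->L->E->refl->F->L'->D->R'->E->plug->E
Char 4 ('H'): step: R->0, L->6 (L advanced); H->plug->H->R->G->L->C->refl->G->L'->A->R'->C->plug->C
Char 5 ('B'): step: R->1, L=6; B->plug->B->R->H->L->B->refl->A->L'->F->R'->G->plug->G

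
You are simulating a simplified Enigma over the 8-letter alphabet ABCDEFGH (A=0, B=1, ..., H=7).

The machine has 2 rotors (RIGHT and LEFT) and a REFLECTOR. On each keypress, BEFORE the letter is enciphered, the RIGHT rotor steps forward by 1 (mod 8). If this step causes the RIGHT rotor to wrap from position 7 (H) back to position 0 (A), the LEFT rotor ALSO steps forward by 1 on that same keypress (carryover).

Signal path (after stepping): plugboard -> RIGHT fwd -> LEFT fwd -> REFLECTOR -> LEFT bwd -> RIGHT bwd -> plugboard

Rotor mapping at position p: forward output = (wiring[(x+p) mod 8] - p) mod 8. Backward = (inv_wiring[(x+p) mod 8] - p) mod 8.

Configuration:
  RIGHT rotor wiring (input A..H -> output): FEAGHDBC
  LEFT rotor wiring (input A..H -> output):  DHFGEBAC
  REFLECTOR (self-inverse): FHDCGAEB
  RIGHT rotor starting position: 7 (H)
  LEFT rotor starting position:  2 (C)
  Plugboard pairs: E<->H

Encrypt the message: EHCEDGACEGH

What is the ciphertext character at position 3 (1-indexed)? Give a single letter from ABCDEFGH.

Char 1 ('E'): step: R->0, L->3 (L advanced); E->plug->H->R->C->L->G->refl->E->L'->G->R'->D->plug->D
Char 2 ('H'): step: R->1, L=3; H->plug->E->R->C->L->G->refl->E->L'->G->R'->D->plug->D
Char 3 ('C'): step: R->2, L=3; C->plug->C->R->F->L->A->refl->F->L'->D->R'->G->plug->G

G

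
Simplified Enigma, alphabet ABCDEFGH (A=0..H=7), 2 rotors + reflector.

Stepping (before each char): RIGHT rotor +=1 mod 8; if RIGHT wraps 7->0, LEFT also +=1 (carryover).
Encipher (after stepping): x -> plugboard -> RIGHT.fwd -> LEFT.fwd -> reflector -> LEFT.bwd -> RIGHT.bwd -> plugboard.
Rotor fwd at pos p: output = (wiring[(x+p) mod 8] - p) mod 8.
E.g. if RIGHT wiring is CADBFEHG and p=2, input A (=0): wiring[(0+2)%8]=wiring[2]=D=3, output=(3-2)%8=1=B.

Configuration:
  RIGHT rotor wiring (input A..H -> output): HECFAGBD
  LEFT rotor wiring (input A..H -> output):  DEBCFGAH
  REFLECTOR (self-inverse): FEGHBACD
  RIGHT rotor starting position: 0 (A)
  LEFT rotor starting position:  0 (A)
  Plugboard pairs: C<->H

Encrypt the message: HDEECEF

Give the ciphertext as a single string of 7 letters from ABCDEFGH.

Answer: CHCHFDC

Derivation:
Char 1 ('H'): step: R->1, L=0; H->plug->C->R->E->L->F->refl->A->L'->G->R'->H->plug->C
Char 2 ('D'): step: R->2, L=0; D->plug->D->R->E->L->F->refl->A->L'->G->R'->C->plug->H
Char 3 ('E'): step: R->3, L=0; E->plug->E->R->A->L->D->refl->H->L'->H->R'->H->plug->C
Char 4 ('E'): step: R->4, L=0; E->plug->E->R->D->L->C->refl->G->L'->F->R'->C->plug->H
Char 5 ('C'): step: R->5, L=0; C->plug->H->R->D->L->C->refl->G->L'->F->R'->F->plug->F
Char 6 ('E'): step: R->6, L=0; E->plug->E->R->E->L->F->refl->A->L'->G->R'->D->plug->D
Char 7 ('F'): step: R->7, L=0; F->plug->F->R->B->L->E->refl->B->L'->C->R'->H->plug->C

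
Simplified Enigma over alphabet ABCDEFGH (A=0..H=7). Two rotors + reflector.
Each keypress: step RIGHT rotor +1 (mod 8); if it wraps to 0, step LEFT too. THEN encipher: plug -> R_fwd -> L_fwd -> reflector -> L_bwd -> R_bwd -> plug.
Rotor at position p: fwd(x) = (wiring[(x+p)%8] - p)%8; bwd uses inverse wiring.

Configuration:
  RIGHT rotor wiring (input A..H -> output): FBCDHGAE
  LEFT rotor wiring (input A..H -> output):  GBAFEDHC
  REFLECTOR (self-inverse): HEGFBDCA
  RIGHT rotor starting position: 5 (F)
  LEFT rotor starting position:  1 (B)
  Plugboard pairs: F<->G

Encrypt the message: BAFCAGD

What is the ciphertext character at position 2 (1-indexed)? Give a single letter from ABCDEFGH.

Char 1 ('B'): step: R->6, L=1; B->plug->B->R->G->L->B->refl->E->L'->C->R'->A->plug->A
Char 2 ('A'): step: R->7, L=1; A->plug->A->R->F->L->G->refl->C->L'->E->R'->E->plug->E

E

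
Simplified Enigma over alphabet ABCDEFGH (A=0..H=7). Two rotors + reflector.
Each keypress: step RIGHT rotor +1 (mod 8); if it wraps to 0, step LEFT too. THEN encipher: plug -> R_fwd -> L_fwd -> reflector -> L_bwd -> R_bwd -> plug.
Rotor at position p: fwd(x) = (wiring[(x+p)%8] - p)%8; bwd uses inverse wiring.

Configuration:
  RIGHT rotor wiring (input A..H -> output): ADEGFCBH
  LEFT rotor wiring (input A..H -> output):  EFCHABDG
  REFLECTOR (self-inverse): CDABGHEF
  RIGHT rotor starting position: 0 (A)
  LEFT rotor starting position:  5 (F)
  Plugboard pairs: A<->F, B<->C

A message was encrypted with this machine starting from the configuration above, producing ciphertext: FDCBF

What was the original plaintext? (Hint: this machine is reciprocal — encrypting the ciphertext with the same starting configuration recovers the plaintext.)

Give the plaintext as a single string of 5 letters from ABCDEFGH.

Char 1 ('F'): step: R->1, L=5; F->plug->A->R->C->L->B->refl->D->L'->H->R'->H->plug->H
Char 2 ('D'): step: R->2, L=5; D->plug->D->R->A->L->E->refl->G->L'->B->R'->H->plug->H
Char 3 ('C'): step: R->3, L=5; C->plug->B->R->C->L->B->refl->D->L'->H->R'->C->plug->B
Char 4 ('B'): step: R->4, L=5; B->plug->C->R->F->L->F->refl->H->L'->D->R'->D->plug->D
Char 5 ('F'): step: R->5, L=5; F->plug->A->R->F->L->F->refl->H->L'->D->R'->D->plug->D

Answer: HHBDD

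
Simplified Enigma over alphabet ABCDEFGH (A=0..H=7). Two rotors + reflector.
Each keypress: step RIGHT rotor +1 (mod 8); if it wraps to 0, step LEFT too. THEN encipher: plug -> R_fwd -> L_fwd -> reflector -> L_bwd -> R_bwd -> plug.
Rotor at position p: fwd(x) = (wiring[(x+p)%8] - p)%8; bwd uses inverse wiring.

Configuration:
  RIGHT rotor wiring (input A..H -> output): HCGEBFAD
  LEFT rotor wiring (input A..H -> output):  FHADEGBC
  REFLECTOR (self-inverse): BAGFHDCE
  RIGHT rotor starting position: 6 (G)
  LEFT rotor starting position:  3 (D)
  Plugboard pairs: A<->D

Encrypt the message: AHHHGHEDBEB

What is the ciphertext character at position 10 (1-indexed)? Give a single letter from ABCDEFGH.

Char 1 ('A'): step: R->7, L=3; A->plug->D->R->H->L->F->refl->D->L'->C->R'->F->plug->F
Char 2 ('H'): step: R->0, L->4 (L advanced); H->plug->H->R->D->L->G->refl->C->L'->B->R'->E->plug->E
Char 3 ('H'): step: R->1, L=4; H->plug->H->R->G->L->E->refl->H->L'->H->R'->F->plug->F
Char 4 ('H'): step: R->2, L=4; H->plug->H->R->A->L->A->refl->B->L'->E->R'->A->plug->D
Char 5 ('G'): step: R->3, L=4; G->plug->G->R->H->L->H->refl->E->L'->G->R'->B->plug->B
Char 6 ('H'): step: R->4, L=4; H->plug->H->R->A->L->A->refl->B->L'->E->R'->C->plug->C
Char 7 ('E'): step: R->5, L=4; E->plug->E->R->F->L->D->refl->F->L'->C->R'->D->plug->A
Char 8 ('D'): step: R->6, L=4; D->plug->A->R->C->L->F->refl->D->L'->F->R'->B->plug->B
Char 9 ('B'): step: R->7, L=4; B->plug->B->R->A->L->A->refl->B->L'->E->R'->A->plug->D
Char 10 ('E'): step: R->0, L->5 (L advanced); E->plug->E->R->B->L->E->refl->H->L'->H->R'->A->plug->D

D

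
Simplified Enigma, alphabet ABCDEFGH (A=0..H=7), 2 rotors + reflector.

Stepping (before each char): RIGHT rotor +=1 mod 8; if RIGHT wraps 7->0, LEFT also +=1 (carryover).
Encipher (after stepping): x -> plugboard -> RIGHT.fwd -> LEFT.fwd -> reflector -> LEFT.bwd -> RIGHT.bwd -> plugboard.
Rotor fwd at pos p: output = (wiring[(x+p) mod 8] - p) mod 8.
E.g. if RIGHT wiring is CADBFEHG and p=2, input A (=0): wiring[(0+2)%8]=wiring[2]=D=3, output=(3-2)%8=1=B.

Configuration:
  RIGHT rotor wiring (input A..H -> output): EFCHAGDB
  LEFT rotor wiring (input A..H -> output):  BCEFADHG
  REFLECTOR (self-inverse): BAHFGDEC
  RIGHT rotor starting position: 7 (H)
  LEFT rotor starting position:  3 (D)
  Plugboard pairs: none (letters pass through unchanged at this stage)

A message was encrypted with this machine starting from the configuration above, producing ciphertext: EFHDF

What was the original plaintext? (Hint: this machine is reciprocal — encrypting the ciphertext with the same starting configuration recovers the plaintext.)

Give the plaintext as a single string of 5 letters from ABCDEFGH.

Answer: BAEBH

Derivation:
Char 1 ('E'): step: R->0, L->4 (L advanced); E->plug->E->R->A->L->E->refl->G->L'->F->R'->B->plug->B
Char 2 ('F'): step: R->1, L=4; F->plug->F->R->C->L->D->refl->F->L'->E->R'->A->plug->A
Char 3 ('H'): step: R->2, L=4; H->plug->H->R->D->L->C->refl->H->L'->B->R'->E->plug->E
Char 4 ('D'): step: R->3, L=4; D->plug->D->R->A->L->E->refl->G->L'->F->R'->B->plug->B
Char 5 ('F'): step: R->4, L=4; F->plug->F->R->B->L->H->refl->C->L'->D->R'->H->plug->H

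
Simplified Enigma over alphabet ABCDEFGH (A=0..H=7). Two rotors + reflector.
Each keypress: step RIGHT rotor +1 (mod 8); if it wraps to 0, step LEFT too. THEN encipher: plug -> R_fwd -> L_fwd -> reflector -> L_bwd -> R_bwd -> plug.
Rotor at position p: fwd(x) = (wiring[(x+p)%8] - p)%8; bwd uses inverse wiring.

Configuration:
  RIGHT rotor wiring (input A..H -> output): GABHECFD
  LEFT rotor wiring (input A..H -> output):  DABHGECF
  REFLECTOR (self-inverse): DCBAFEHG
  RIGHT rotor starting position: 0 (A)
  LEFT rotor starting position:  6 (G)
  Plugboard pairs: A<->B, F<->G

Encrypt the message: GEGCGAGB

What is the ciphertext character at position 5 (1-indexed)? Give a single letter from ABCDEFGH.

Char 1 ('G'): step: R->1, L=6; G->plug->F->R->E->L->D->refl->A->L'->G->R'->C->plug->C
Char 2 ('E'): step: R->2, L=6; E->plug->E->R->D->L->C->refl->B->L'->F->R'->B->plug->A
Char 3 ('G'): step: R->3, L=6; G->plug->F->R->D->L->C->refl->B->L'->F->R'->G->plug->F
Char 4 ('C'): step: R->4, L=6; C->plug->C->R->B->L->H->refl->G->L'->H->R'->D->plug->D
Char 5 ('G'): step: R->5, L=6; G->plug->F->R->E->L->D->refl->A->L'->G->R'->C->plug->C

C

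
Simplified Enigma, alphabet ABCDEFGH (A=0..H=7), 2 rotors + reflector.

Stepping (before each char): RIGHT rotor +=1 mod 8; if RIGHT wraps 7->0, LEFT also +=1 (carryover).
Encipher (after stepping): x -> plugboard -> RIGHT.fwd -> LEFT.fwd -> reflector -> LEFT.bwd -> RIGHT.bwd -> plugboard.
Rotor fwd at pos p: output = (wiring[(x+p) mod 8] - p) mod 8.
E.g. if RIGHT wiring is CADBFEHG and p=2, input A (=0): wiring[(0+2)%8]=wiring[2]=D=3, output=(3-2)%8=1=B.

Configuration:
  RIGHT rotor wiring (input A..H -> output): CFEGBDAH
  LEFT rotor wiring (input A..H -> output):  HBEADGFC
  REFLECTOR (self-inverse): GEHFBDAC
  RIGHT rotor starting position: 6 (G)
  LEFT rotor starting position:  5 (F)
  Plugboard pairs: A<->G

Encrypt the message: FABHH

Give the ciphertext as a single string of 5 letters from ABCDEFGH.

Answer: CBAEA

Derivation:
Char 1 ('F'): step: R->7, L=5; F->plug->F->R->C->L->F->refl->D->L'->G->R'->C->plug->C
Char 2 ('A'): step: R->0, L->6 (L advanced); A->plug->G->R->A->L->H->refl->C->L'->F->R'->B->plug->B
Char 3 ('B'): step: R->1, L=6; B->plug->B->R->D->L->D->refl->F->L'->G->R'->G->plug->A
Char 4 ('H'): step: R->2, L=6; H->plug->H->R->D->L->D->refl->F->L'->G->R'->E->plug->E
Char 5 ('H'): step: R->3, L=6; H->plug->H->R->B->L->E->refl->B->L'->C->R'->G->plug->A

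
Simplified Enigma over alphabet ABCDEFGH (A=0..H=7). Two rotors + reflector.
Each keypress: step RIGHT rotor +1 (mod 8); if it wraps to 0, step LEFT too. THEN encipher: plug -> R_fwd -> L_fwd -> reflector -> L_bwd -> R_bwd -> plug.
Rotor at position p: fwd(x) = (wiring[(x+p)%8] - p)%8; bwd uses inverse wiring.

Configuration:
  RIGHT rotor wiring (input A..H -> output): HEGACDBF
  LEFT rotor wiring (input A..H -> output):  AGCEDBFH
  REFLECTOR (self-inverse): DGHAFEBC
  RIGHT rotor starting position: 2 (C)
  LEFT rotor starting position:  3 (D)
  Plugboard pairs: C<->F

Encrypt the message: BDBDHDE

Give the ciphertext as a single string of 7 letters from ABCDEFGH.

Char 1 ('B'): step: R->3, L=3; B->plug->B->R->H->L->H->refl->C->L'->D->R'->H->plug->H
Char 2 ('D'): step: R->4, L=3; D->plug->D->R->B->L->A->refl->D->L'->G->R'->A->plug->A
Char 3 ('B'): step: R->5, L=3; B->plug->B->R->E->L->E->refl->F->L'->F->R'->H->plug->H
Char 4 ('D'): step: R->6, L=3; D->plug->D->R->G->L->D->refl->A->L'->B->R'->C->plug->F
Char 5 ('H'): step: R->7, L=3; H->plug->H->R->C->L->G->refl->B->L'->A->R'->B->plug->B
Char 6 ('D'): step: R->0, L->4 (L advanced); D->plug->D->R->A->L->H->refl->C->L'->F->R'->H->plug->H
Char 7 ('E'): step: R->1, L=4; E->plug->E->R->C->L->B->refl->G->L'->G->R'->H->plug->H

Answer: HAHFBHH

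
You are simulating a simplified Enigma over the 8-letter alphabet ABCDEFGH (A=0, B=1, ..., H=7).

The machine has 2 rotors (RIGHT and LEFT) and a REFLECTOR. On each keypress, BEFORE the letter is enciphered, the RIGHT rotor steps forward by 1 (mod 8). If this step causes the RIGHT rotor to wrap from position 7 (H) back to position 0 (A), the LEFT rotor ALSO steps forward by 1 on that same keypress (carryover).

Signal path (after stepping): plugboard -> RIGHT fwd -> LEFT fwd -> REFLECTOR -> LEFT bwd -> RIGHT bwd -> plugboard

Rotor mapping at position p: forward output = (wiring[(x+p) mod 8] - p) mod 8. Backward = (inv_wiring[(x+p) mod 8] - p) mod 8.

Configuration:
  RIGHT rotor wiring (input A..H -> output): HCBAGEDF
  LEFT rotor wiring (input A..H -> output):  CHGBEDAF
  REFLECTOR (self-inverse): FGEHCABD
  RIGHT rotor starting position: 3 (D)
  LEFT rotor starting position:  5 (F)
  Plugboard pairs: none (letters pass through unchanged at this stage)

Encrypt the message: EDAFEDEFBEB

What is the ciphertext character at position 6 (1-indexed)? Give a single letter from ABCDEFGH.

Char 1 ('E'): step: R->4, L=5; E->plug->E->R->D->L->F->refl->A->L'->C->R'->A->plug->A
Char 2 ('D'): step: R->5, L=5; D->plug->D->R->C->L->A->refl->F->L'->D->R'->G->plug->G
Char 3 ('A'): step: R->6, L=5; A->plug->A->R->F->L->B->refl->G->L'->A->R'->G->plug->G
Char 4 ('F'): step: R->7, L=5; F->plug->F->R->H->L->H->refl->D->L'->B->R'->E->plug->E
Char 5 ('E'): step: R->0, L->6 (L advanced); E->plug->E->R->G->L->G->refl->B->L'->D->R'->G->plug->G
Char 6 ('D'): step: R->1, L=6; D->plug->D->R->F->L->D->refl->H->L'->B->R'->A->plug->A

A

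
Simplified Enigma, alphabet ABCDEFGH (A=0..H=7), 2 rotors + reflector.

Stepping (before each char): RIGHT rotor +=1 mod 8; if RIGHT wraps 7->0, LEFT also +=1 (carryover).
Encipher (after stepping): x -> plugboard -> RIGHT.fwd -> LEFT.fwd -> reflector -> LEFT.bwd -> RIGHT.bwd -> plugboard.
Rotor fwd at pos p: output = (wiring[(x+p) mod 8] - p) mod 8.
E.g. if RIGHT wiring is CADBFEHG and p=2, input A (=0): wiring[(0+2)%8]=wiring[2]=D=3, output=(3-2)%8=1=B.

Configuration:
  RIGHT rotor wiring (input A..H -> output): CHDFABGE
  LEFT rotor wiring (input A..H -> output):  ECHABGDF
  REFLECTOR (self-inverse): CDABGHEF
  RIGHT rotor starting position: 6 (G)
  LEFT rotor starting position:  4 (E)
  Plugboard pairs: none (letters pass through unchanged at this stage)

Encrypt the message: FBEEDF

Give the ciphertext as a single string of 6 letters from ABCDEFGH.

Char 1 ('F'): step: R->7, L=4; F->plug->F->R->B->L->C->refl->A->L'->E->R'->D->plug->D
Char 2 ('B'): step: R->0, L->5 (L advanced); B->plug->B->R->H->L->E->refl->G->L'->B->R'->F->plug->F
Char 3 ('E'): step: R->1, L=5; E->plug->E->R->A->L->B->refl->D->L'->G->R'->A->plug->A
Char 4 ('E'): step: R->2, L=5; E->plug->E->R->E->L->F->refl->H->L'->D->R'->B->plug->B
Char 5 ('D'): step: R->3, L=5; D->plug->D->R->D->L->H->refl->F->L'->E->R'->G->plug->G
Char 6 ('F'): step: R->4, L=5; F->plug->F->R->D->L->H->refl->F->L'->E->R'->A->plug->A

Answer: DFABGA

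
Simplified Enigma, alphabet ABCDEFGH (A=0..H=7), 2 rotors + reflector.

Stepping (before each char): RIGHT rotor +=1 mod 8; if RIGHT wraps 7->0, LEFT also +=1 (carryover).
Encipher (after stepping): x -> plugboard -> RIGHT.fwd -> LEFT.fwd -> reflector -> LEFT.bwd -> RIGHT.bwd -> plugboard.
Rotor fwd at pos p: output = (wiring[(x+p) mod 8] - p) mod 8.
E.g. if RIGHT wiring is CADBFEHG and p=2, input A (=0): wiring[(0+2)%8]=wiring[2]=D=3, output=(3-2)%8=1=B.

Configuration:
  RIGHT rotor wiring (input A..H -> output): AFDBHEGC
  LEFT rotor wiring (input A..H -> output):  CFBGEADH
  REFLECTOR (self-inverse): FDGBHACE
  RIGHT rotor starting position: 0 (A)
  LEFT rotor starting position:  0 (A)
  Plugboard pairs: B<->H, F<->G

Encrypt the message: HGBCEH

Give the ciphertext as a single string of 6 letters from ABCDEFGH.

Char 1 ('H'): step: R->1, L=0; H->plug->B->R->C->L->B->refl->D->L'->G->R'->D->plug->D
Char 2 ('G'): step: R->2, L=0; G->plug->F->R->A->L->C->refl->G->L'->D->R'->H->plug->B
Char 3 ('B'): step: R->3, L=0; B->plug->H->R->A->L->C->refl->G->L'->D->R'->D->plug->D
Char 4 ('C'): step: R->4, L=0; C->plug->C->R->C->L->B->refl->D->L'->G->R'->D->plug->D
Char 5 ('E'): step: R->5, L=0; E->plug->E->R->A->L->C->refl->G->L'->D->R'->D->plug->D
Char 6 ('H'): step: R->6, L=0; H->plug->B->R->E->L->E->refl->H->L'->H->R'->D->plug->D

Answer: DBDDDD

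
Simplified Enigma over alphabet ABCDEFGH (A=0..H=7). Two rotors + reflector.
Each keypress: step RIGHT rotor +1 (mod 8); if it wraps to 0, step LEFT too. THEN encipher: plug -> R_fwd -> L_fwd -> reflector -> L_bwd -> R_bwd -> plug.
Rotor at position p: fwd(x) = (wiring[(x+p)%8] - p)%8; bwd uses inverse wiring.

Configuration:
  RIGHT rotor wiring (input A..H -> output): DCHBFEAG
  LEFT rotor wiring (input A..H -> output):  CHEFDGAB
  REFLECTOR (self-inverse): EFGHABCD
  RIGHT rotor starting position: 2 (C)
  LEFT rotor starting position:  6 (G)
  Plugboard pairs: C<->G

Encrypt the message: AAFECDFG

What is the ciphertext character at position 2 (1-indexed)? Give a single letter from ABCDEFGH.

Char 1 ('A'): step: R->3, L=6; A->plug->A->R->G->L->F->refl->B->L'->D->R'->E->plug->E
Char 2 ('A'): step: R->4, L=6; A->plug->A->R->B->L->D->refl->H->L'->F->R'->H->plug->H

H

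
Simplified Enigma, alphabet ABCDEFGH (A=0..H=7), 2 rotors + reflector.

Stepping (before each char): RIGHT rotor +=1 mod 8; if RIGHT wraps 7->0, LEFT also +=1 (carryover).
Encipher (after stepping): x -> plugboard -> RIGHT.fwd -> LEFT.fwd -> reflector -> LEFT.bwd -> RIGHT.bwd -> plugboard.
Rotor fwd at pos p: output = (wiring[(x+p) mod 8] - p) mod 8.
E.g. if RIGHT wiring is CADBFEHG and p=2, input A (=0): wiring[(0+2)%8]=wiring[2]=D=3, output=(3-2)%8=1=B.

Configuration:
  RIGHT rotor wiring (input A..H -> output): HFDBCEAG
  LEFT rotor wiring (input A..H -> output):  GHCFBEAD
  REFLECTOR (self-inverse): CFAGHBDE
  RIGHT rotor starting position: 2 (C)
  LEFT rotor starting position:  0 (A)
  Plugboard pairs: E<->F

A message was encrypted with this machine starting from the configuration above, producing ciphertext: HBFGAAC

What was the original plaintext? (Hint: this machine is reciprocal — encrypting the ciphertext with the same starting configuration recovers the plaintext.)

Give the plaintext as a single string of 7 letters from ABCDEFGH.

Answer: BGAEBDA

Derivation:
Char 1 ('H'): step: R->3, L=0; H->plug->H->R->A->L->G->refl->D->L'->H->R'->B->plug->B
Char 2 ('B'): step: R->4, L=0; B->plug->B->R->A->L->G->refl->D->L'->H->R'->G->plug->G
Char 3 ('F'): step: R->5, L=0; F->plug->E->R->A->L->G->refl->D->L'->H->R'->A->plug->A
Char 4 ('G'): step: R->6, L=0; G->plug->G->R->E->L->B->refl->F->L'->D->R'->F->plug->E
Char 5 ('A'): step: R->7, L=0; A->plug->A->R->H->L->D->refl->G->L'->A->R'->B->plug->B
Char 6 ('A'): step: R->0, L->1 (L advanced); A->plug->A->R->H->L->F->refl->B->L'->B->R'->D->plug->D
Char 7 ('C'): step: R->1, L=1; C->plug->C->R->A->L->G->refl->D->L'->E->R'->A->plug->A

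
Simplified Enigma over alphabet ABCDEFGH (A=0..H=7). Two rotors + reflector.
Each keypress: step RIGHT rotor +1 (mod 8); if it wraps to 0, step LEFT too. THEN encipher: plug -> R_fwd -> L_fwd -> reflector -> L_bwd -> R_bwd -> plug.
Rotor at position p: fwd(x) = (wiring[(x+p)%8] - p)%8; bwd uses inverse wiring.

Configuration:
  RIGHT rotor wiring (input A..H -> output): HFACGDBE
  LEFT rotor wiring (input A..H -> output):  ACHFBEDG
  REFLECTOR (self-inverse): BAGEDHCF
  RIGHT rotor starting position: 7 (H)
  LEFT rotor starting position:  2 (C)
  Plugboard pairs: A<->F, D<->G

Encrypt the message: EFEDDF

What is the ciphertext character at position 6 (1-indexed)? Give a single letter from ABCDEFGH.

Char 1 ('E'): step: R->0, L->3 (L advanced); E->plug->E->R->G->L->H->refl->F->L'->F->R'->B->plug->B
Char 2 ('F'): step: R->1, L=3; F->plug->A->R->E->L->D->refl->E->L'->H->R'->B->plug->B
Char 3 ('E'): step: R->2, L=3; E->plug->E->R->H->L->E->refl->D->L'->E->R'->C->plug->C
Char 4 ('D'): step: R->3, L=3; D->plug->G->R->C->L->B->refl->A->L'->D->R'->B->plug->B
Char 5 ('D'): step: R->4, L=3; D->plug->G->R->E->L->D->refl->E->L'->H->R'->B->plug->B
Char 6 ('F'): step: R->5, L=3; F->plug->A->R->G->L->H->refl->F->L'->F->R'->G->plug->D

D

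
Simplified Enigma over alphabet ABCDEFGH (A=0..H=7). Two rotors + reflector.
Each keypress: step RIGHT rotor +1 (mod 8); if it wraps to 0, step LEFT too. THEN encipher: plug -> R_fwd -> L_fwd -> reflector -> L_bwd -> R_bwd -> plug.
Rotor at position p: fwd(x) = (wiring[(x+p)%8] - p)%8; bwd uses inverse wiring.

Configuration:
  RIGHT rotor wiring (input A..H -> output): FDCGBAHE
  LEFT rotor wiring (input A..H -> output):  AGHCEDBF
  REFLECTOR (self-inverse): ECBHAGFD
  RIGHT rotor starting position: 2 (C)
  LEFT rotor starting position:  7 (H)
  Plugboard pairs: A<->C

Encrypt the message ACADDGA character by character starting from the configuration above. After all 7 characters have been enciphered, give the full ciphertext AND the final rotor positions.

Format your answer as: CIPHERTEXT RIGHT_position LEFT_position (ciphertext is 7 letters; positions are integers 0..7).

Char 1 ('A'): step: R->3, L=7; A->plug->C->R->F->L->F->refl->G->L'->A->R'->G->plug->G
Char 2 ('C'): step: R->4, L=7; C->plug->A->R->F->L->F->refl->G->L'->A->R'->D->plug->D
Char 3 ('A'): step: R->5, L=7; A->plug->C->R->H->L->C->refl->B->L'->B->R'->G->plug->G
Char 4 ('D'): step: R->6, L=7; D->plug->D->R->F->L->F->refl->G->L'->A->R'->F->plug->F
Char 5 ('D'): step: R->7, L=7; D->plug->D->R->D->L->A->refl->E->L'->G->R'->B->plug->B
Char 6 ('G'): step: R->0, L->0 (L advanced); G->plug->G->R->H->L->F->refl->G->L'->B->R'->E->plug->E
Char 7 ('A'): step: R->1, L=0; A->plug->C->R->F->L->D->refl->H->L'->C->R'->A->plug->C
Final: ciphertext=GDGFBEC, RIGHT=1, LEFT=0

Answer: GDGFBEC 1 0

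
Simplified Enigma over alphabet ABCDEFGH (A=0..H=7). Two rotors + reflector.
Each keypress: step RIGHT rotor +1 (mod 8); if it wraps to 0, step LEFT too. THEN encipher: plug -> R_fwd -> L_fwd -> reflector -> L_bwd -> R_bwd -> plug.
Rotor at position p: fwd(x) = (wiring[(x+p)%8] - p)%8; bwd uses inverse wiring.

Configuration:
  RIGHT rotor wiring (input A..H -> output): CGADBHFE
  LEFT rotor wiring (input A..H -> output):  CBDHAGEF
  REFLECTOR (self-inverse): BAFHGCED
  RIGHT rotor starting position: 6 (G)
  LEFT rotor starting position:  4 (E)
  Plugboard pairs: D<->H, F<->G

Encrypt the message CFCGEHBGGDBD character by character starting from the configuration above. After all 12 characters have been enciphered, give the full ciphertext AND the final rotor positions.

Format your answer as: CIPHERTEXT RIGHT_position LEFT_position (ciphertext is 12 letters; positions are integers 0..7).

Answer: DDHFGGACFBAA 2 6

Derivation:
Char 1 ('C'): step: R->7, L=4; C->plug->C->R->H->L->D->refl->H->L'->G->R'->H->plug->D
Char 2 ('F'): step: R->0, L->5 (L advanced); F->plug->G->R->F->L->G->refl->E->L'->E->R'->H->plug->D
Char 3 ('C'): step: R->1, L=5; C->plug->C->R->C->L->A->refl->B->L'->A->R'->D->plug->H
Char 4 ('G'): step: R->2, L=5; G->plug->F->R->C->L->A->refl->B->L'->A->R'->G->plug->F
Char 5 ('E'): step: R->3, L=5; E->plug->E->R->B->L->H->refl->D->L'->H->R'->F->plug->G
Char 6 ('H'): step: R->4, L=5; H->plug->D->R->A->L->B->refl->A->L'->C->R'->F->plug->G
Char 7 ('B'): step: R->5, L=5; B->plug->B->R->A->L->B->refl->A->L'->C->R'->A->plug->A
Char 8 ('G'): step: R->6, L=5; G->plug->F->R->F->L->G->refl->E->L'->E->R'->C->plug->C
Char 9 ('G'): step: R->7, L=5; G->plug->F->R->C->L->A->refl->B->L'->A->R'->G->plug->F
Char 10 ('D'): step: R->0, L->6 (L advanced); D->plug->H->R->E->L->F->refl->C->L'->G->R'->B->plug->B
Char 11 ('B'): step: R->1, L=6; B->plug->B->R->H->L->A->refl->B->L'->F->R'->A->plug->A
Char 12 ('D'): step: R->2, L=6; D->plug->H->R->E->L->F->refl->C->L'->G->R'->A->plug->A
Final: ciphertext=DDHFGGACFBAA, RIGHT=2, LEFT=6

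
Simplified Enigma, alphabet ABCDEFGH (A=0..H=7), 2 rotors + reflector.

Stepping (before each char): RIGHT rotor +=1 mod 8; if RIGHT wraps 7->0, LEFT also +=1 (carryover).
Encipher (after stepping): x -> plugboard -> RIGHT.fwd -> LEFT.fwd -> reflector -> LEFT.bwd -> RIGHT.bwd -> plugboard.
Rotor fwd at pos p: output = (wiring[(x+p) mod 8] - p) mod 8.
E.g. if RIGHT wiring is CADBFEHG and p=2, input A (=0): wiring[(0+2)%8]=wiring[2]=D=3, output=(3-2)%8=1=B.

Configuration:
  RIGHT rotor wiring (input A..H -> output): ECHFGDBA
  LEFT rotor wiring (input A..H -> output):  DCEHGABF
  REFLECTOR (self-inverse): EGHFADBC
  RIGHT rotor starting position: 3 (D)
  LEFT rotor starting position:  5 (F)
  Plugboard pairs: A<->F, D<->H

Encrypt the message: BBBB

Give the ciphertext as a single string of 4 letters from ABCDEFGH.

Char 1 ('B'): step: R->4, L=5; B->plug->B->R->H->L->B->refl->G->L'->D->R'->G->plug->G
Char 2 ('B'): step: R->5, L=5; B->plug->B->R->E->L->F->refl->D->L'->A->R'->G->plug->G
Char 3 ('B'): step: R->6, L=5; B->plug->B->R->C->L->A->refl->E->L'->B->R'->E->plug->E
Char 4 ('B'): step: R->7, L=5; B->plug->B->R->F->L->H->refl->C->L'->G->R'->E->plug->E

Answer: GGEE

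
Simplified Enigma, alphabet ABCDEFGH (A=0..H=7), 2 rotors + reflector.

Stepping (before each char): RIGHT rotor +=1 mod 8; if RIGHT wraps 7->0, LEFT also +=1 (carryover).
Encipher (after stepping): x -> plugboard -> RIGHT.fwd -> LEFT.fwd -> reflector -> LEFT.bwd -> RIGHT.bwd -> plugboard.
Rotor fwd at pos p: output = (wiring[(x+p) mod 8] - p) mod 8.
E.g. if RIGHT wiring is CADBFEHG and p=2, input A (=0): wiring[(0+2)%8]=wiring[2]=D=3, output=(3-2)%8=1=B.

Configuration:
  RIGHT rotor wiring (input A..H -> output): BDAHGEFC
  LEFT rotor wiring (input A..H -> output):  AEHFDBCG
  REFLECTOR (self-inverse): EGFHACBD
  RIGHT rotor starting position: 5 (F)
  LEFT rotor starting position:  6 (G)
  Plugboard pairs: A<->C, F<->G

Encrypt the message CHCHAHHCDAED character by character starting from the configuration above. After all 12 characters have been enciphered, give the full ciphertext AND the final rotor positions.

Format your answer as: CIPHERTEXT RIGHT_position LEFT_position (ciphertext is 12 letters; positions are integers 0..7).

Answer: DBGBHBEBADBB 1 0

Derivation:
Char 1 ('C'): step: R->6, L=6; C->plug->A->R->H->L->D->refl->H->L'->F->R'->D->plug->D
Char 2 ('H'): step: R->7, L=6; H->plug->H->R->G->L->F->refl->C->L'->C->R'->B->plug->B
Char 3 ('C'): step: R->0, L->7 (L advanced); C->plug->A->R->B->L->B->refl->G->L'->E->R'->F->plug->G
Char 4 ('H'): step: R->1, L=7; H->plug->H->R->A->L->H->refl->D->L'->H->R'->B->plug->B
Char 5 ('A'): step: R->2, L=7; A->plug->C->R->E->L->G->refl->B->L'->B->R'->H->plug->H
Char 6 ('H'): step: R->3, L=7; H->plug->H->R->F->L->E->refl->A->L'->D->R'->B->plug->B
Char 7 ('H'): step: R->4, L=7; H->plug->H->R->D->L->A->refl->E->L'->F->R'->E->plug->E
Char 8 ('C'): step: R->5, L=7; C->plug->A->R->H->L->D->refl->H->L'->A->R'->B->plug->B
Char 9 ('D'): step: R->6, L=7; D->plug->D->R->F->L->E->refl->A->L'->D->R'->C->plug->A
Char 10 ('A'): step: R->7, L=7; A->plug->C->R->E->L->G->refl->B->L'->B->R'->D->plug->D
Char 11 ('E'): step: R->0, L->0 (L advanced); E->plug->E->R->G->L->C->refl->F->L'->D->R'->B->plug->B
Char 12 ('D'): step: R->1, L=0; D->plug->D->R->F->L->B->refl->G->L'->H->R'->B->plug->B
Final: ciphertext=DBGBHBEBADBB, RIGHT=1, LEFT=0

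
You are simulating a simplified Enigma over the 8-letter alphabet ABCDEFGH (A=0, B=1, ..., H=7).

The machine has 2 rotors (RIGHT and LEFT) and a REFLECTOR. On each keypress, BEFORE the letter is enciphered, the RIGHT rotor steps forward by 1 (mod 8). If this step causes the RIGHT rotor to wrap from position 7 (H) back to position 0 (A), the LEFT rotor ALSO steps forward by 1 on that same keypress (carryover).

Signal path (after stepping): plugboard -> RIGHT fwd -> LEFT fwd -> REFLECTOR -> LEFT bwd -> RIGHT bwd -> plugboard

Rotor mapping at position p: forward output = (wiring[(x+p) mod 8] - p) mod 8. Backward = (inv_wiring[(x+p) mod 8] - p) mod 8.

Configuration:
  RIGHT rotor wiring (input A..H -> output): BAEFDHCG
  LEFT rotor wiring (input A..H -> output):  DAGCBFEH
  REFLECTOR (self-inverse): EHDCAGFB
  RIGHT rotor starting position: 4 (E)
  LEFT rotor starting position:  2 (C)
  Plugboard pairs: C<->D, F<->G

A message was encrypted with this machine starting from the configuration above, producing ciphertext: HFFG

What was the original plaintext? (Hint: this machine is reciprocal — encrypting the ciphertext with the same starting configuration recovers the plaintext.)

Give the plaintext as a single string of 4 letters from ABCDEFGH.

Char 1 ('H'): step: R->5, L=2; H->plug->H->R->G->L->B->refl->H->L'->C->R'->A->plug->A
Char 2 ('F'): step: R->6, L=2; F->plug->G->R->F->L->F->refl->G->L'->H->R'->F->plug->G
Char 3 ('F'): step: R->7, L=2; F->plug->G->R->A->L->E->refl->A->L'->B->R'->C->plug->D
Char 4 ('G'): step: R->0, L->3 (L advanced); G->plug->F->R->H->L->D->refl->C->L'->C->R'->G->plug->F

Answer: AGDF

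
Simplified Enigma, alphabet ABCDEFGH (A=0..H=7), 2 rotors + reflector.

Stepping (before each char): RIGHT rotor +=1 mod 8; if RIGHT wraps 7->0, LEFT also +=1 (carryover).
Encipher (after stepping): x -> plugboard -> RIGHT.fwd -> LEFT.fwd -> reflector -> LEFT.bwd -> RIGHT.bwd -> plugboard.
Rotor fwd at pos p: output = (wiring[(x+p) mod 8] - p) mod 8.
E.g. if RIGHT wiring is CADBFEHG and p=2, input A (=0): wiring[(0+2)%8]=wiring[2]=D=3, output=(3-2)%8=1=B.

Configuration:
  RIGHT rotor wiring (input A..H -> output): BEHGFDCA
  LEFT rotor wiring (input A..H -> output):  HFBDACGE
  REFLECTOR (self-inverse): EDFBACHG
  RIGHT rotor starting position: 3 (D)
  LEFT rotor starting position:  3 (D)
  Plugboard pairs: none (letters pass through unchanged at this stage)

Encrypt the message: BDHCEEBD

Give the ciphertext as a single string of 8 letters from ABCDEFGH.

Char 1 ('B'): step: R->4, L=3; B->plug->B->R->H->L->G->refl->H->L'->C->R'->H->plug->H
Char 2 ('D'): step: R->5, L=3; D->plug->D->R->E->L->B->refl->D->L'->D->R'->C->plug->C
Char 3 ('H'): step: R->6, L=3; H->plug->H->R->F->L->E->refl->A->L'->A->R'->F->plug->F
Char 4 ('C'): step: R->7, L=3; C->plug->C->R->F->L->E->refl->A->L'->A->R'->D->plug->D
Char 5 ('E'): step: R->0, L->4 (L advanced); E->plug->E->R->F->L->B->refl->D->L'->E->R'->B->plug->B
Char 6 ('E'): step: R->1, L=4; E->plug->E->R->C->L->C->refl->F->L'->G->R'->B->plug->B
Char 7 ('B'): step: R->2, L=4; B->plug->B->R->E->L->D->refl->B->L'->F->R'->A->plug->A
Char 8 ('D'): step: R->3, L=4; D->plug->D->R->H->L->H->refl->G->L'->B->R'->G->plug->G

Answer: HCFDBBAG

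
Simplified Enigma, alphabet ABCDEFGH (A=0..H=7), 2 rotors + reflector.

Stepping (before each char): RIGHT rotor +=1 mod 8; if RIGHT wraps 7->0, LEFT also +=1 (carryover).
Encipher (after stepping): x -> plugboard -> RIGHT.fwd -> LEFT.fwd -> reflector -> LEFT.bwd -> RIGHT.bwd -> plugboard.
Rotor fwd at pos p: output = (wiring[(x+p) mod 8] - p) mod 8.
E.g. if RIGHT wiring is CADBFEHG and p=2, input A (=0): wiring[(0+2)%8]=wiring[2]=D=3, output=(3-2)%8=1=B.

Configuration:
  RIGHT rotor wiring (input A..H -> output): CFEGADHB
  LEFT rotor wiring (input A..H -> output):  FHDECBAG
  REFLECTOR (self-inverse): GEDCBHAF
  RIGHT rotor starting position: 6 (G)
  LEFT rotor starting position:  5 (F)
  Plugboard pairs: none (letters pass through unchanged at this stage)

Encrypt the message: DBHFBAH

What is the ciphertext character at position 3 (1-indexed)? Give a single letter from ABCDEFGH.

Char 1 ('D'): step: R->7, L=5; D->plug->D->R->F->L->G->refl->A->L'->D->R'->B->plug->B
Char 2 ('B'): step: R->0, L->6 (L advanced); B->plug->B->R->F->L->G->refl->A->L'->B->R'->H->plug->H
Char 3 ('H'): step: R->1, L=6; H->plug->H->R->B->L->A->refl->G->L'->F->R'->C->plug->C

C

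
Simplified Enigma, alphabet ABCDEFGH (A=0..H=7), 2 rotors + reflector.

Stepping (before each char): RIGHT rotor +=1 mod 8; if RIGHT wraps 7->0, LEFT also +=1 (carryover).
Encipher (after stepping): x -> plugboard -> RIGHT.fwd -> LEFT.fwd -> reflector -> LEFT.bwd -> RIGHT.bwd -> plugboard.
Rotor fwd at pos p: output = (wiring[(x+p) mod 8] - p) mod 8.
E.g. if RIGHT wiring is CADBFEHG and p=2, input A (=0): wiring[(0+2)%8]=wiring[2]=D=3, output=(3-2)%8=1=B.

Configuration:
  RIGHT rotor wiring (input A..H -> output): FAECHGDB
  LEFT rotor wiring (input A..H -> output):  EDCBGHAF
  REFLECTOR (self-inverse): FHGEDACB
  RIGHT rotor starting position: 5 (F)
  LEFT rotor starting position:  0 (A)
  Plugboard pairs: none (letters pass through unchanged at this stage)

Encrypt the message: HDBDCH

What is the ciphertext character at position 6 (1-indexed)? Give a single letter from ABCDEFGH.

Char 1 ('H'): step: R->6, L=0; H->plug->H->R->A->L->E->refl->D->L'->B->R'->G->plug->G
Char 2 ('D'): step: R->7, L=0; D->plug->D->R->F->L->H->refl->B->L'->D->R'->E->plug->E
Char 3 ('B'): step: R->0, L->1 (L advanced); B->plug->B->R->A->L->C->refl->G->L'->E->R'->C->plug->C
Char 4 ('D'): step: R->1, L=1; D->plug->D->R->G->L->E->refl->D->L'->H->R'->A->plug->A
Char 5 ('C'): step: R->2, L=1; C->plug->C->R->F->L->H->refl->B->L'->B->R'->E->plug->E
Char 6 ('H'): step: R->3, L=1; H->plug->H->R->B->L->B->refl->H->L'->F->R'->G->plug->G

G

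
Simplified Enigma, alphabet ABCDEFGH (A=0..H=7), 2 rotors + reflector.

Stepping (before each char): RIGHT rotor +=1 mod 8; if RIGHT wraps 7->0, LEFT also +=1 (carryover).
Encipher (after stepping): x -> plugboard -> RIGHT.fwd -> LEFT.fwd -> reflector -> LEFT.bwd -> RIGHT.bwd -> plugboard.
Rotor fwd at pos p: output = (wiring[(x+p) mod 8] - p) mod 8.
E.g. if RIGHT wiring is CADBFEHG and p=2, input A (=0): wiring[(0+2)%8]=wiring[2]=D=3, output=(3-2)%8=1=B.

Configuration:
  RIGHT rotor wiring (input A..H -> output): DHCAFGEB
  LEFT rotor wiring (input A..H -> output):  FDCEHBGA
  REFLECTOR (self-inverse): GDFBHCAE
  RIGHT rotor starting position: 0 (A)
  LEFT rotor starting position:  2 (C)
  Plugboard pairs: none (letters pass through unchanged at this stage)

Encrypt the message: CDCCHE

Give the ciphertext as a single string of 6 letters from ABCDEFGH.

Char 1 ('C'): step: R->1, L=2; C->plug->C->R->H->L->B->refl->D->L'->G->R'->A->plug->A
Char 2 ('D'): step: R->2, L=2; D->plug->D->R->E->L->E->refl->H->L'->D->R'->C->plug->C
Char 3 ('C'): step: R->3, L=2; C->plug->C->R->D->L->H->refl->E->L'->E->R'->G->plug->G
Char 4 ('C'): step: R->4, L=2; C->plug->C->R->A->L->A->refl->G->L'->F->R'->D->plug->D
Char 5 ('H'): step: R->5, L=2; H->plug->H->R->A->L->A->refl->G->L'->F->R'->F->plug->F
Char 6 ('E'): step: R->6, L=2; E->plug->E->R->E->L->E->refl->H->L'->D->R'->B->plug->B

Answer: ACGDFB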